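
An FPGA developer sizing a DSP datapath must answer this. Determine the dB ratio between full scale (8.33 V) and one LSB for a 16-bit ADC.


Dynamic range from full-scale to LSB:
V_min = V_max / 2^bits = 8.33 / 2^16
DR = 20 * log10(V_max / V_min)
   = 20 * log10(2^16)
   = 20 * 16 * log10(2)
   = 96.33 dB

96.33 dB


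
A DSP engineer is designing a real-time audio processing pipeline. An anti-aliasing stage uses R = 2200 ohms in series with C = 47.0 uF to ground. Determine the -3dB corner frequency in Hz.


Cutoff frequency of a first-order RC filter:
fc = 1 / (2 * pi * R * C)
C = 47.0 uF = 4.7e-05 F
fc = 1 / (2 * pi * 2200 * 4.7e-05)
   = 1 / 0.64968136076237
   = 1.539216 Hz

1.539216 Hz


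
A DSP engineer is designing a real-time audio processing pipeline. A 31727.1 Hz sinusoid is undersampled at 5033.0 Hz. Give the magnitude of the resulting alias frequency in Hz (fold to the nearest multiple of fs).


Compute the nearest integer multiple of fs to the signal:
n = round(31727.1 / 5033.0) = 6
f_alias = |31727.1 - 6 * 5033.0|
        = |31727.1 - 30198.0|
        = 1529.1 Hz

1529.1


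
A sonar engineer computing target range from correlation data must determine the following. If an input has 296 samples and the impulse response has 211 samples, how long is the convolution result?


Linear convolution output length:
L = N + M - 1
  = 296 + 211 - 1
  = 506 samples

506


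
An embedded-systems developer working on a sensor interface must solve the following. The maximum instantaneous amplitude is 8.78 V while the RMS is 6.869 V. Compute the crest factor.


Crest factor is the ratio of peak to RMS:
CF = V_peak / V_rms
   = 8.78 / 6.869
   = 1.2782

1.2782


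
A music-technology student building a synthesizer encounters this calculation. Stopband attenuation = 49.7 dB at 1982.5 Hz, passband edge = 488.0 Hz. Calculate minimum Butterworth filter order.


Butterworth filter order formula:
n = log10(10^(A/10) - 1) / (2 * log10(f_stop/f_pass))
10^(49.7/10) - 1 = 93324.4301
f_stop/f_pass = 1982.5 / 488.0 = 4.0625
n = 4.0818 -> ceil = 5

5


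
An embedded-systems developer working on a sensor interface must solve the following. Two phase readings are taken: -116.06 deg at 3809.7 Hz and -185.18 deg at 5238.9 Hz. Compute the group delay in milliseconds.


Group delay from phase difference:
tau = -d(phi)/d(omega)
d(phi) = -69.12 deg = -1.206372 rad
d(omega) = 2*pi*(5238.9 - 3809.7) = 8979.9284 rad/s
tau = -(-1.206372) / 8979.9284
    = 0.1343 ms

0.1343 ms


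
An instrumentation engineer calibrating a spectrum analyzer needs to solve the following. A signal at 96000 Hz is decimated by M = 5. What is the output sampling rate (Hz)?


Decimation reduces the sample rate:
fs_out = fs_in / M
       = 96000 / 5
       = 19200.0 Hz

19200.0 Hz


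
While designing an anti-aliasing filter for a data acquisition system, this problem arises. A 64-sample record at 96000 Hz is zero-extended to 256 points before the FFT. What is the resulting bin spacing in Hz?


Frequency resolution after zero-padding:
N_padded = 64 * 4 = 256
df = fs / N_padded
   = 96000 / 256
   = 375.0 Hz

375.0 Hz


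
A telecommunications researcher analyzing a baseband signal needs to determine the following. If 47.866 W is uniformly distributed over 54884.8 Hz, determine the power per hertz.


Power spectral density:
PSD = P / BW
    = 47.866 / 54884.8
    = 0.00087212 W/Hz

0.00087212 W/Hz


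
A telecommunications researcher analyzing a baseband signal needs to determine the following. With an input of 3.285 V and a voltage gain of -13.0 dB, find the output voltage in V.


Output voltage from dB gain:
V_out = V_in * 10^(gain_dB / 20)
      = 3.285 * 10^(-13.0 / 20)
      = 3.285 * 0.223872
      = 0.7354 V

0.7354 V


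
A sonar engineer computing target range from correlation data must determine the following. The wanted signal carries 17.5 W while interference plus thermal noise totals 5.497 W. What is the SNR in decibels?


SNR in decibels:
SNR = 10 * log10(Ps / Pn)
    = 10 * log10(17.5 / 5.497)
    = 10 * log10(3.1836)
    = 10 * 0.5029
    = 5.03 dB

5.03 dB


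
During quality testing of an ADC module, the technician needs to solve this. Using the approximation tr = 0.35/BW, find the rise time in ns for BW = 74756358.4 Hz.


Rise time from bandwidth relationship:
tr = 0.35 / BW
   = 0.35 / 74756358.4
   = 4.681875997e-09 s
   = 4.6819 ns

4.6819 ns


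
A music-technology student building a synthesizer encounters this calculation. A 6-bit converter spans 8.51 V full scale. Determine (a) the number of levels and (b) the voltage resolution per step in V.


Step 1 — number of quantization levels:
L = 2^N = 2^6 = 64

Step 2 — LSB step size:
delta = Vfs / L
      = 8.51 / 64
      = 0.13296875 V

Levels = 64; step size = 0.13296875 V


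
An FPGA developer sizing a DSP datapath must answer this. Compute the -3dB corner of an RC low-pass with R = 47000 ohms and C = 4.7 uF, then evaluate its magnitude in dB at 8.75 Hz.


Step 1 — cutoff frequency:
fc = 1 / (2*pi*R*C)
C = 4.7 uF = 4.7e-06 F
fc = 1 / (2*pi*47000*4.7e-06)
   = 0.720484 Hz

Step 2 — magnitude at f = 8.75 Hz:
|H(f)| = 1 / sqrt(1 + (f/fc)^2)
f/fc = 8.75 / 0.720484 = 12.144614
|H| = 1 / sqrt(1 + 147.491649) = 0.0820633
|H|_dB = 20*log10(0.0820633) = -21.72 dB

fc = 0.720484 Hz; |H(8.75 Hz)| = -21.72 dB


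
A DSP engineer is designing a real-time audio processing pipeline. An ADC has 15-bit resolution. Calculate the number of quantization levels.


Number of quantization levels = 2^N
= 2^15
= 32768

32768


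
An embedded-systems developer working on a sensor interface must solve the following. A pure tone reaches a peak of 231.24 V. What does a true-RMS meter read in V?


RMS voltage for a sinusoidal waveform:
V_rms = V_peak / sqrt(2)
      = 231.24 / 1.414214
      = 163.511 V

163.511 V


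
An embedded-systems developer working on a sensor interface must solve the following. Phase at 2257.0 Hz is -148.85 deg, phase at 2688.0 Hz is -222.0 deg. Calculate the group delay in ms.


Group delay from phase difference:
tau = -d(phi)/d(omega)
d(phi) = -73.15 deg = -1.276708 rad
d(omega) = 2*pi*(2688.0 - 2257.0) = 2708.0529 rad/s
tau = -(-1.276708) / 2708.0529
    = 0.4714 ms

0.4714 ms


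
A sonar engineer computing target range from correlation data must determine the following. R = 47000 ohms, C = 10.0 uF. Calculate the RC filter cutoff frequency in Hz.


Cutoff frequency of a first-order RC filter:
fc = 1 / (2 * pi * R * C)
C = 10.0 uF = 1e-05 F
fc = 1 / (2 * pi * 47000 * 1e-05)
   = 1 / 2.9530970943744
   = 0.338628 Hz

0.338628 Hz


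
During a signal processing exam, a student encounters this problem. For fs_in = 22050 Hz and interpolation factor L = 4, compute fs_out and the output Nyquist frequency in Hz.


Step 1 — output sample rate after interpolation by L:
fs_out = L * fs_in = 4 * 22050 = 88200 Hz

Step 2 — Nyquist frequency of the output stream:
f_Nyq = fs_out / 2 = 88200 / 2 = 44100.0 Hz

fs_out = 88200 Hz; f_Nyquist = 44100.0 Hz


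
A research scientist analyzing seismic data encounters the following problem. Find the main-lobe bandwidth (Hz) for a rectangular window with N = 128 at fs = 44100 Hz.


Main lobe width for a rectangular window:
Width = 2 * fs / N
      = 2 * 44100 / 128
      = 88200 / 128
      = 689.062 Hz

689.062 Hz


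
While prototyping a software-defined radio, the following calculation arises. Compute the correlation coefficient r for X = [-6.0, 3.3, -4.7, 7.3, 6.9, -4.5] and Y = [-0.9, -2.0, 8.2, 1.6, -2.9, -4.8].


Pearson correlation coefficient (population):
r = cov(X,Y) / (std(X) * std(Y))
Mean X = 0.3833, Mean Y = -0.1333
Cov(X,Y) = -4.360556
Std(X) = 5.616172, Std(Y) = 4.202248
r = -0.1848

-0.1848


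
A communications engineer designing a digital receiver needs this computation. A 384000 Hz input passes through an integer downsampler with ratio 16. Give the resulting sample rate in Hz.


Decimation reduces the sample rate:
fs_out = fs_in / M
       = 384000 / 16
       = 24000.0 Hz

24000.0 Hz


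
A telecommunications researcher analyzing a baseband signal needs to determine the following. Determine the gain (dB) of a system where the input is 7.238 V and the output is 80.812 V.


Voltage gain in dB:
G = 20 * log10(Vout / Vin)
  = 20 * log10(80.812 / 7.238)
  = 20 * log10(11.164963)
  = 20 * 1.047857
  = 20.96 dB

20.96 dB


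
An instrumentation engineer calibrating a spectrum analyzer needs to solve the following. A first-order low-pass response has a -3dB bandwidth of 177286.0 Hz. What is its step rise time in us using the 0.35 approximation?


Rise time from bandwidth relationship:
tr = 0.35 / BW
   = 0.35 / 177286.0
   = 1.974211162e-06 s
   = 1.9742 us

1.9742 us


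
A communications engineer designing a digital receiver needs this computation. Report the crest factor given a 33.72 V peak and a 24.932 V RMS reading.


Crest factor is the ratio of peak to RMS:
CF = V_peak / V_rms
   = 33.72 / 24.932
   = 1.3525

1.3525


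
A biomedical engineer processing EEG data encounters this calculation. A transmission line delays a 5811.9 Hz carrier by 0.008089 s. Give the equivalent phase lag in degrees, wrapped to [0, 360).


Phase shift from frequency and time delay:
phi = 360 * f * t_delay
    = 360 * 5811.9 * 0.008089
    = 16924.49 degrees
    mod 360 = 4.49 degrees

4.49 degrees


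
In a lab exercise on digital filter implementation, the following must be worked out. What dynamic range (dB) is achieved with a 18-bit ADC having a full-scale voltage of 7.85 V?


Dynamic range from full-scale to LSB:
V_min = V_max / 2^bits = 7.85 / 2^18
DR = 20 * log10(V_max / V_min)
   = 20 * log10(2^18)
   = 20 * 18 * log10(2)
   = 108.37 dB

108.37 dB


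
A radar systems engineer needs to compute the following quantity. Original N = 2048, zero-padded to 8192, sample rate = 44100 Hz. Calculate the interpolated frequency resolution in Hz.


Frequency resolution after zero-padding:
N_padded = 2048 * 4 = 8192
df = fs / N_padded
   = 44100 / 8192
   = 5.3833 Hz

5.3833 Hz


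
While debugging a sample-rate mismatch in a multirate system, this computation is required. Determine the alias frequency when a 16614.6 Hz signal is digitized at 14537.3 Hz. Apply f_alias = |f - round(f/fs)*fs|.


Compute the nearest integer multiple of fs to the signal:
n = round(16614.6 / 14537.3) = 1
f_alias = |16614.6 - 1 * 14537.3|
        = |16614.6 - 14537.3|
        = 2077.3 Hz

2077.3


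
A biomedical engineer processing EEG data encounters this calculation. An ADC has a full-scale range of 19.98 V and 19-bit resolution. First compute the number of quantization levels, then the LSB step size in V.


Step 1 — number of quantization levels:
L = 2^N = 2^19 = 524288

Step 2 — LSB step size:
delta = Vfs / L
      = 19.98 / 524288
      = 3.811e-05 V

Levels = 524288; step size = 3.811e-05 V


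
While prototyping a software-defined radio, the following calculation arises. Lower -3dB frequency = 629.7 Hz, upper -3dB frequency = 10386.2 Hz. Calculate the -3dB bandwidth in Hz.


Bandwidth is the difference of -3dB frequencies:
BW = f_high - f_low
   = 10386.2 - 629.7
   = 9756.5 Hz

9756.5 Hz


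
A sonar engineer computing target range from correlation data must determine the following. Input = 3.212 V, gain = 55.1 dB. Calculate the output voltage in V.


Output voltage from dB gain:
V_out = V_in * 10^(gain_dB / 20)
      = 3.212 * 10^(55.1 / 20)
      = 3.212 * 568.852931
      = 1827.1556 V

1827.1556 V


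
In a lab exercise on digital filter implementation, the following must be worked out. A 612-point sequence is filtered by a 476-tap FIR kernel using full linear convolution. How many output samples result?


Linear convolution output length:
L = N + M - 1
  = 612 + 476 - 1
  = 1087 samples

1087


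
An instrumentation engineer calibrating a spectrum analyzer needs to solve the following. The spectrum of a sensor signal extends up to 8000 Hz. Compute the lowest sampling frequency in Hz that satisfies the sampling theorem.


The Nyquist rate is twice the maximum frequency component.
fs_min = 2 * fmax
      = 2 * 8000
      = 16000 Hz

16000


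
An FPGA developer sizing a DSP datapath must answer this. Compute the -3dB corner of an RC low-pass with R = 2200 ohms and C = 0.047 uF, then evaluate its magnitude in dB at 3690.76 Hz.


Step 1 — cutoff frequency:
fc = 1 / (2*pi*R*C)
C = 0.047 uF = 4.7e-08 F
fc = 1 / (2*pi*2200*4.7e-08)
   = 1539.216 Hz

Step 2 — magnitude at f = 3690.76 Hz:
|H(f)| = 1 / sqrt(1 + (f/fc)^2)
f/fc = 3690.76 / 1539.216 = 2.397818
|H| = 1 / sqrt(1 + 5.749531) = 0.3849136
|H|_dB = 20*log10(0.3849136) = -8.29 dB

fc = 1539.216 Hz; |H(3690.76 Hz)| = -8.29 dB


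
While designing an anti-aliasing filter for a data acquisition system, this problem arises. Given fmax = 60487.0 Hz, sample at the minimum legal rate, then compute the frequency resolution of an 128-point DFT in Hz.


Step 1 — Nyquist sampling rate:
fs = 2 * fmax = 2 * 60487.0 = 120974.0 Hz

Step 2 — DFT bin spacing:
df = fs / N = 120974.0 / 128 = 945.1094 Hz

945.1094 Hz


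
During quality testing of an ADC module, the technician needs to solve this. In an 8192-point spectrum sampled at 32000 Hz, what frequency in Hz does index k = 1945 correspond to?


Frequency of DFT bin k:
f_k = k * fs / N
    = 1945 * 32000 / 8192
    = 62240000 / 8192
    = 7597.656 Hz

7597.656 Hz


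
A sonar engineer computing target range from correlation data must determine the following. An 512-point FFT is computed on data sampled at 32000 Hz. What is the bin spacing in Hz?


DFT frequency resolution:
df = fs / N
   = 32000 / 512
   = 62.5 Hz

62.5 Hz


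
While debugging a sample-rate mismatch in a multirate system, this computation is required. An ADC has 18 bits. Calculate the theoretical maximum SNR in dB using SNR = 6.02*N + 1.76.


Theoretical SNR for a full-scale sinusoid:
SNR = 6.02 * N + 1.76
    = 6.02 * 18 + 1.76
    = 108.36 + 1.76
    = 110.12 dB

110.12 dB


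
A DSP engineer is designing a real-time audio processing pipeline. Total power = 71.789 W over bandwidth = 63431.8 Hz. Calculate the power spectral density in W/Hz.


Power spectral density:
PSD = P / BW
    = 71.789 / 63431.8
    = 0.00113175 W/Hz

0.00113175 W/Hz


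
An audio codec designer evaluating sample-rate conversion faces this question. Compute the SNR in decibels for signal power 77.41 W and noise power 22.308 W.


SNR in decibels:
SNR = 10 * log10(Ps / Pn)
    = 10 * log10(77.41 / 22.308)
    = 10 * log10(3.4701)
    = 10 * 0.5403
    = 5.4 dB

5.4 dB


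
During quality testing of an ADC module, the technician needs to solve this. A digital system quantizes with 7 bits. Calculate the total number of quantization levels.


Number of quantization levels = 2^N
= 2^7
= 128

128


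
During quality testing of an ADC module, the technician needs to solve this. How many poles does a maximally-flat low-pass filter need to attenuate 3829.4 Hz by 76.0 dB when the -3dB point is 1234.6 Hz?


Butterworth filter order formula:
n = log10(10^(A/10) - 1) / (2 * log10(f_stop/f_pass))
10^(76.0/10) - 1 = 39810716.0553
f_stop/f_pass = 3829.4 / 1234.6 = 3.1017
n = 7.7298 -> ceil = 8

8


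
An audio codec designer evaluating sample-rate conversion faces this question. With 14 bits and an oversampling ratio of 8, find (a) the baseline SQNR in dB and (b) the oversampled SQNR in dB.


Step 1 — baseline SQNR at Nyquist:
SQNR_base = 6.02*N + 1.76
          = 6.02*14 + 1.76
          = 86.04 dB

Step 2 — oversampling processing gain:
G = 10*log10(OSR) = 10*log10(8) = 9.03 dB

Step 3 — total:
SQNR_total = 86.04 + 9.03 = 95.07 dB

Base SQNR = 86.04 dB; oversampled SQNR = 95.07 dB


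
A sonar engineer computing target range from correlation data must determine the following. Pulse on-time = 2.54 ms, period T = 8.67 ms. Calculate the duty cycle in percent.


Duty cycle as a percentage:
DC = (t_on / T) * 100
   = (2.54 / 8.67) * 100
   = 0.292964 * 100
   = 29.3 %

29.3 %


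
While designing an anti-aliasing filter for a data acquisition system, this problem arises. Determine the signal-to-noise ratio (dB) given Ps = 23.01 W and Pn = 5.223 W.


SNR in decibels:
SNR = 10 * log10(Ps / Pn)
    = 10 * log10(23.01 / 5.223)
    = 10 * log10(4.4055)
    = 10 * 0.644
    = 6.44 dB

6.44 dB


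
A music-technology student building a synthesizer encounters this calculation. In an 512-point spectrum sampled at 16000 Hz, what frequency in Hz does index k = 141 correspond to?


Frequency of DFT bin k:
f_k = k * fs / N
    = 141 * 16000 / 512
    = 2256000 / 512
    = 4406.25 Hz

4406.25 Hz


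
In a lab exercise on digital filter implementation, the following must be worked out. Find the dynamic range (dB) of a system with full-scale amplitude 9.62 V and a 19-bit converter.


Dynamic range from full-scale to LSB:
V_min = V_max / 2^bits = 9.62 / 2^19
DR = 20 * log10(V_max / V_min)
   = 20 * log10(2^19)
   = 20 * 19 * log10(2)
   = 114.39 dB

114.39 dB


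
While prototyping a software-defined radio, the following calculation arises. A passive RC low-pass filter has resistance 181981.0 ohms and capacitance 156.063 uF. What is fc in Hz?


Cutoff frequency of a first-order RC filter:
fc = 1 / (2 * pi * R * C)
C = 156.063 uF = 0.000156063 F
fc = 1 / (2 * pi * 181981.0 * 0.000156063)
   = 1 / 178.44560936195
   = 0.005604 Hz

0.005604 Hz


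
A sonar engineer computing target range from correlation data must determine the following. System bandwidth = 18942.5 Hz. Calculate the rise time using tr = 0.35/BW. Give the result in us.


Rise time from bandwidth relationship:
tr = 0.35 / BW
   = 0.35 / 18942.5
   = 1.847696978e-05 s
   = 18.477 us

18.477 us


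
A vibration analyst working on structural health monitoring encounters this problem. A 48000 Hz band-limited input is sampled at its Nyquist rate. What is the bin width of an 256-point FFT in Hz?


Step 1 — Nyquist sampling rate:
fs = 2 * fmax = 2 * 48000 = 96000 Hz

Step 2 — DFT bin spacing:
df = fs / N = 96000 / 256 = 375.0 Hz

375.0 Hz


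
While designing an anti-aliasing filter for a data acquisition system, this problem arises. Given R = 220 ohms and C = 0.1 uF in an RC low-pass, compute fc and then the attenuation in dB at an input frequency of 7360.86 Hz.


Step 1 — cutoff frequency:
fc = 1 / (2*pi*R*C)
C = 0.1 uF = 1e-07 F
fc = 1 / (2*pi*220*1e-07)
   = 7234.316 Hz

Step 2 — magnitude at f = 7360.86 Hz:
|H(f)| = 1 / sqrt(1 + (f/fc)^2)
f/fc = 7360.86 / 7234.316 = 1.017492
|H| = 1 / sqrt(1 + 1.03529) = 0.7009497
|H|_dB = 20*log10(0.7009497) = -3.09 dB

fc = 7234.316 Hz; |H(7360.86 Hz)| = -3.09 dB


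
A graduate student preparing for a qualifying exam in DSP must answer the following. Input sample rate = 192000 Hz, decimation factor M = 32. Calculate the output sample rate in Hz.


Decimation reduces the sample rate:
fs_out = fs_in / M
       = 192000 / 32
       = 6000.0 Hz

6000.0 Hz


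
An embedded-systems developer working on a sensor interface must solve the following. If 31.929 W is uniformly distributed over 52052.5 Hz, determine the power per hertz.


Power spectral density:
PSD = P / BW
    = 31.929 / 52052.5
    = 0.0006134 W/Hz

0.0006134 W/Hz


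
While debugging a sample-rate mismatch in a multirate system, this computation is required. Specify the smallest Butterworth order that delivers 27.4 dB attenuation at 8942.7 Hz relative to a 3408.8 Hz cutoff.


Butterworth filter order formula:
n = log10(10^(A/10) - 1) / (2 * log10(f_stop/f_pass))
10^(27.4/10) - 1 = 548.5409
f_stop/f_pass = 8942.7 / 3408.8 = 2.6234
n = 3.2698 -> ceil = 4

4


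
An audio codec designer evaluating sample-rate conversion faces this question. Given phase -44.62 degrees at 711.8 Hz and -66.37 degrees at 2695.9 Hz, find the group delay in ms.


Group delay from phase difference:
tau = -d(phi)/d(omega)
d(phi) = -21.75 deg = -0.379609 rad
d(omega) = 2*pi*(2695.9 - 711.8) = 12466.468 rad/s
tau = -(-0.379609) / 12466.468
    = 0.0305 ms

0.0305 ms


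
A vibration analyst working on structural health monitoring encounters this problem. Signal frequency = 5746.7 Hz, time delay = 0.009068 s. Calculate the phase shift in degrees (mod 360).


Phase shift from frequency and time delay:
phi = 360 * f * t_delay
    = 360 * 5746.7 * 0.009068
    = 18759.99 degrees
    mod 360 = 39.99 degrees

39.99 degrees


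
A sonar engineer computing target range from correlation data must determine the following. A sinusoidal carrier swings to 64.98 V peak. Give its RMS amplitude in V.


RMS voltage for a sinusoidal waveform:
V_rms = V_peak / sqrt(2)
      = 64.98 / 1.414214
      = 45.948 V

45.948 V


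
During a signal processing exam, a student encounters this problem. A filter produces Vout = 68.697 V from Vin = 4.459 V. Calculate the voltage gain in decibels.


Voltage gain in dB:
G = 20 * log10(Vout / Vin)
  = 20 * log10(68.697 / 4.459)
  = 20 * log10(15.406369)
  = 20 * 1.1877
  = 23.75 dB

23.75 dB


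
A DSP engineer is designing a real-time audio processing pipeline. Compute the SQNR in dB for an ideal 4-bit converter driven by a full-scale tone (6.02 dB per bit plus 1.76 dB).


Theoretical SNR for a full-scale sinusoid:
SNR = 6.02 * N + 1.76
    = 6.02 * 4 + 1.76
    = 24.08 + 1.76
    = 25.84 dB

25.84 dB


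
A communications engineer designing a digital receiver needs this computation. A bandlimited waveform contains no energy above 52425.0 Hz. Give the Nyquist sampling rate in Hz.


The Nyquist rate is twice the maximum frequency component.
fs_min = 2 * fmax
      = 2 * 52425.0
      = 104850.0 Hz

104850.0


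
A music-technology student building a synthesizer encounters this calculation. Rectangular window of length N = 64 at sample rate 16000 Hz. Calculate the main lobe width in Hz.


Main lobe width for a rectangular window:
Width = 2 * fs / N
      = 2 * 16000 / 64
      = 32000 / 64
      = 500.0 Hz

500.0 Hz


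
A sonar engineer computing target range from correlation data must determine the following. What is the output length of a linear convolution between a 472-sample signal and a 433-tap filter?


Linear convolution output length:
L = N + M - 1
  = 472 + 433 - 1
  = 904 samples

904


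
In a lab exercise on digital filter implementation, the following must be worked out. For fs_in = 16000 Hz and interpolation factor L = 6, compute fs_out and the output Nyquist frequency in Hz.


Step 1 — output sample rate after interpolation by L:
fs_out = L * fs_in = 6 * 16000 = 96000 Hz

Step 2 — Nyquist frequency of the output stream:
f_Nyq = fs_out / 2 = 96000 / 2 = 48000.0 Hz

fs_out = 96000 Hz; f_Nyquist = 48000.0 Hz


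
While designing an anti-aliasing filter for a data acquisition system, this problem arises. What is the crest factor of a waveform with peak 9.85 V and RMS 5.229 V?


Crest factor is the ratio of peak to RMS:
CF = V_peak / V_rms
   = 9.85 / 5.229
   = 1.8837

1.8837


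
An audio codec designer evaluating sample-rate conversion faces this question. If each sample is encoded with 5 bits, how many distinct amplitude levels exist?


Number of quantization levels = 2^N
= 2^5
= 32

32


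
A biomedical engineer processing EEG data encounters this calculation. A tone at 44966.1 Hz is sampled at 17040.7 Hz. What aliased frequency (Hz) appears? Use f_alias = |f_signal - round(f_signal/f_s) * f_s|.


Compute the nearest integer multiple of fs to the signal:
n = round(44966.1 / 17040.7) = 3
f_alias = |44966.1 - 3 * 17040.7|
        = |44966.1 - 51122.1|
        = 6156.0 Hz

6156.0


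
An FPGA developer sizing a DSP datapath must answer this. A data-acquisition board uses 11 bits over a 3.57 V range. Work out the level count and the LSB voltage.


Step 1 — number of quantization levels:
L = 2^N = 2^11 = 2048

Step 2 — LSB step size:
delta = Vfs / L
      = 3.57 / 2048
      = 0.00174316 V

Levels = 2048; step size = 0.00174316 V


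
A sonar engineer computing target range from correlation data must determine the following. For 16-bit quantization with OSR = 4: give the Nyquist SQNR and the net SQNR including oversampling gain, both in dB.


Step 1 — baseline SQNR at Nyquist:
SQNR_base = 6.02*N + 1.76
          = 6.02*16 + 1.76
          = 98.08 dB

Step 2 — oversampling processing gain:
G = 10*log10(OSR) = 10*log10(4) = 6.02 dB

Step 3 — total:
SQNR_total = 98.08 + 6.02 = 104.1 dB

Base SQNR = 98.08 dB; oversampled SQNR = 104.1 dB


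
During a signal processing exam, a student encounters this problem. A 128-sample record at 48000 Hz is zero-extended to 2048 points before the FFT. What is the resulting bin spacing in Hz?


Frequency resolution after zero-padding:
N_padded = 128 * 16 = 2048
df = fs / N_padded
   = 48000 / 2048
   = 23.4375 Hz

23.4375 Hz


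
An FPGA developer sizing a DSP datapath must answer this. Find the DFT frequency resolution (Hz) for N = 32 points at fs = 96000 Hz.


DFT frequency resolution:
df = fs / N
   = 96000 / 32
   = 3000.0 Hz

3000.0 Hz


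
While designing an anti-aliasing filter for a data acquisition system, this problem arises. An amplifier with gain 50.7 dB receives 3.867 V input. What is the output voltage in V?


Output voltage from dB gain:
V_out = V_in * 10^(gain_dB / 20)
      = 3.867 * 10^(50.7 / 20)
      = 3.867 * 342.767787
      = 1325.483 V

1325.483 V


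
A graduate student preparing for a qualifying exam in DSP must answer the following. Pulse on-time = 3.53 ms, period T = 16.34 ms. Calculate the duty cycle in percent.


Duty cycle as a percentage:
DC = (t_on / T) * 100
   = (3.53 / 16.34) * 100
   = 0.216034 * 100
   = 21.6 %

21.6 %


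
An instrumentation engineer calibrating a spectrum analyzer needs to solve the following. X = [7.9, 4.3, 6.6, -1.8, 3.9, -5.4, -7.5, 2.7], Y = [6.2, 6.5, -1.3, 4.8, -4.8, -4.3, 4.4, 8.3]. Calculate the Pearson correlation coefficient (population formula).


Pearson correlation coefficient (population):
r = cov(X,Y) / (std(X) * std(Y))
Mean X = 1.3375, Mean Y = 2.475
Cov(X,Y) = 3.392188
Std(X) = 5.2595, Std(Y) = 4.824352
r = 0.1337

0.1337


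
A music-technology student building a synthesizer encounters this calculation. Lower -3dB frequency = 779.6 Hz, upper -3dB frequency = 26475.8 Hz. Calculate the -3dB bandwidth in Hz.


Bandwidth is the difference of -3dB frequencies:
BW = f_high - f_low
   = 26475.8 - 779.6
   = 25696.2 Hz

25696.2 Hz


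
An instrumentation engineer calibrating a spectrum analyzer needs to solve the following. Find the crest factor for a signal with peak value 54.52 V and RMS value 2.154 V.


Crest factor is the ratio of peak to RMS:
CF = V_peak / V_rms
   = 54.52 / 2.154
   = 25.311

25.311


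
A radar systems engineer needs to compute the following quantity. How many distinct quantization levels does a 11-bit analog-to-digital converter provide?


Number of quantization levels = 2^N
= 2^11
= 2048

2048


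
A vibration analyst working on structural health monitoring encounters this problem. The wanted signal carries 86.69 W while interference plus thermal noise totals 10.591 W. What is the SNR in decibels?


SNR in decibels:
SNR = 10 * log10(Ps / Pn)
    = 10 * log10(86.69 / 10.591)
    = 10 * log10(8.1853)
    = 10 * 0.913
    = 9.13 dB

9.13 dB


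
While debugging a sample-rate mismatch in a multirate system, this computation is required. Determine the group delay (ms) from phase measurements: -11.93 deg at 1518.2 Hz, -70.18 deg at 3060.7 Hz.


Group delay from phase difference:
tau = -d(phi)/d(omega)
d(phi) = -58.25 deg = -1.016654 rad
d(omega) = 2*pi*(3060.7 - 1518.2) = 9691.8133 rad/s
tau = -(-1.016654) / 9691.8133
    = 0.1049 ms

0.1049 ms


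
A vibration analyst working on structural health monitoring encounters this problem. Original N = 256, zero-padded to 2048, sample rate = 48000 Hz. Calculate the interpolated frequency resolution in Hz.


Frequency resolution after zero-padding:
N_padded = 256 * 8 = 2048
df = fs / N_padded
   = 48000 / 2048
   = 23.4375 Hz

23.4375 Hz


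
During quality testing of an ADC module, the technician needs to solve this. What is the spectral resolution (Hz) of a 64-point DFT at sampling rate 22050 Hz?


DFT frequency resolution:
df = fs / N
   = 22050 / 64
   = 344.5312 Hz

344.5312 Hz


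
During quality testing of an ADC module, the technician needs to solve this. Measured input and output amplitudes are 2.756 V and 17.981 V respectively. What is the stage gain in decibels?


Voltage gain in dB:
G = 20 * log10(Vout / Vin)
  = 20 * log10(17.981 / 2.756)
  = 20 * log10(6.524311)
  = 20 * 0.814535
  = 16.29 dB

16.29 dB


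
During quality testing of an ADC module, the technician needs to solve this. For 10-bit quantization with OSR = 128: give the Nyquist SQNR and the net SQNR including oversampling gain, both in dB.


Step 1 — baseline SQNR at Nyquist:
SQNR_base = 6.02*N + 1.76
          = 6.02*10 + 1.76
          = 61.96 dB

Step 2 — oversampling processing gain:
G = 10*log10(OSR) = 10*log10(128) = 21.07 dB

Step 3 — total:
SQNR_total = 61.96 + 21.07 = 83.03 dB

Base SQNR = 61.96 dB; oversampled SQNR = 83.03 dB


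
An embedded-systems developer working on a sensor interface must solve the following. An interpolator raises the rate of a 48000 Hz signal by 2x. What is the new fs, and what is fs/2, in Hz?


Step 1 — output sample rate after interpolation by L:
fs_out = L * fs_in = 2 * 48000 = 96000 Hz

Step 2 — Nyquist frequency of the output stream:
f_Nyq = fs_out / 2 = 96000 / 2 = 48000.0 Hz

fs_out = 96000 Hz; f_Nyquist = 48000.0 Hz


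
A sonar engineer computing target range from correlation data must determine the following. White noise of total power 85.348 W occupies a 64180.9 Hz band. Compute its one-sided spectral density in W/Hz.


Power spectral density:
PSD = P / BW
    = 85.348 / 64180.9
    = 0.0013298 W/Hz

0.0013298 W/Hz


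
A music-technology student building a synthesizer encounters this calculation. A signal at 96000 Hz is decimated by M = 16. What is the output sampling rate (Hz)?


Decimation reduces the sample rate:
fs_out = fs_in / M
       = 96000 / 16
       = 6000.0 Hz

6000.0 Hz


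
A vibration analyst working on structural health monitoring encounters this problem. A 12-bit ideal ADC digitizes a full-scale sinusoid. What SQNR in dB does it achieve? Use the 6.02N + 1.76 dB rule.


Theoretical SNR for a full-scale sinusoid:
SNR = 6.02 * N + 1.76
    = 6.02 * 12 + 1.76
    = 72.24 + 1.76
    = 74.0 dB

74.0 dB


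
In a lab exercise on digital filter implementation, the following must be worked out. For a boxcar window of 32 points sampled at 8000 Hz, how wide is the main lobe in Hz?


Main lobe width for a rectangular window:
Width = 2 * fs / N
      = 2 * 8000 / 32
      = 16000 / 32
      = 500.0 Hz

500.0 Hz


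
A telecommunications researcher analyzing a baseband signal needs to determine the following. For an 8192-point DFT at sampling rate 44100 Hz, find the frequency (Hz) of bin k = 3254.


Frequency of DFT bin k:
f_k = k * fs / N
    = 3254 * 44100 / 8192
    = 143501400 / 8192
    = 17517.261 Hz

17517.261 Hz


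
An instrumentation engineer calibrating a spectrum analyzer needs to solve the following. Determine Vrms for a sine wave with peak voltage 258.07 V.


RMS voltage for a sinusoidal waveform:
V_rms = V_peak / sqrt(2)
      = 258.07 / 1.414214
      = 182.483 V

182.483 V


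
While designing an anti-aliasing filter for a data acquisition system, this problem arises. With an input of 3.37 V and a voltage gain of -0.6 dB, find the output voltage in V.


Output voltage from dB gain:
V_out = V_in * 10^(gain_dB / 20)
      = 3.37 * 10^(-0.6 / 20)
      = 3.37 * 0.933254
      = 3.1451 V

3.1451 V


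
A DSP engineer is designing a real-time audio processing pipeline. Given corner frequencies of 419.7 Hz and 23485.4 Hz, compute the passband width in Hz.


Bandwidth is the difference of -3dB frequencies:
BW = f_high - f_low
   = 23485.4 - 419.7
   = 23065.7 Hz

23065.7 Hz


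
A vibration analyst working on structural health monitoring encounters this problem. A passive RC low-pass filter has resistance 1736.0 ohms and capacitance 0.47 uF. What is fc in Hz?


Cutoff frequency of a first-order RC filter:
fc = 1 / (2 * pi * R * C)
C = 0.47 uF = 4.7e-07 F
fc = 1 / (2 * pi * 1736.0 * 4.7e-07)
   = 1 / 0.005126576555834
   = 195.061946 Hz

195.061946 Hz


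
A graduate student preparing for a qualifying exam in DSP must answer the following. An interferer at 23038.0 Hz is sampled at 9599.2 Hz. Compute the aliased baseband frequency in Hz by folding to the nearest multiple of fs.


Compute the nearest integer multiple of fs to the signal:
n = round(23038.0 / 9599.2) = 2
f_alias = |23038.0 - 2 * 9599.2|
        = |23038.0 - 19198.4|
        = 3839.6 Hz

3839.6


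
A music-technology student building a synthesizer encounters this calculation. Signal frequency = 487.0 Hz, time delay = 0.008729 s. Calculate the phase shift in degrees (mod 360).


Phase shift from frequency and time delay:
phi = 360 * f * t_delay
    = 360 * 487.0 * 0.008729
    = 1530.37 degrees
    mod 360 = 90.37 degrees

90.37 degrees


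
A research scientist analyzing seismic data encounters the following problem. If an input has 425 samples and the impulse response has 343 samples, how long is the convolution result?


Linear convolution output length:
L = N + M - 1
  = 425 + 343 - 1
  = 767 samples

767


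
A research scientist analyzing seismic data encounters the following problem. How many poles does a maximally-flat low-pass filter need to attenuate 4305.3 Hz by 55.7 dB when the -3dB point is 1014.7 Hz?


Butterworth filter order formula:
n = log10(10^(A/10) - 1) / (2 * log10(f_stop/f_pass))
10^(55.7/10) - 1 = 371534.2291
f_stop/f_pass = 4305.3 / 1014.7 = 4.2429
n = 4.4371 -> ceil = 5

5


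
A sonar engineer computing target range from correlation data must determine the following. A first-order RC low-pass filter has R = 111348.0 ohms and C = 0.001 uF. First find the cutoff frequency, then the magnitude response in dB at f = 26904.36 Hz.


Step 1 — cutoff frequency:
fc = 1 / (2*pi*R*C)
C = 0.001 uF = 1e-09 F
fc = 1 / (2*pi*111348.0*1e-09)
   = 1429.347 Hz

Step 2 — magnitude at f = 26904.36 Hz:
|H(f)| = 1 / sqrt(1 + (f/fc)^2)
f/fc = 26904.36 / 1429.347 = 18.822833
|H| = 1 / sqrt(1 + 354.299042) = 0.0530521
|H|_dB = 20*log10(0.0530521) = -25.51 dB

fc = 1429.347 Hz; |H(26904.36 Hz)| = -25.51 dB


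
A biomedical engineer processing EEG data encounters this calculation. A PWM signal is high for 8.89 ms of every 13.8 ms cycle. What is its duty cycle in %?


Duty cycle as a percentage:
DC = (t_on / T) * 100
   = (8.89 / 13.8) * 100
   = 0.644203 * 100
   = 64.42 %

64.42 %


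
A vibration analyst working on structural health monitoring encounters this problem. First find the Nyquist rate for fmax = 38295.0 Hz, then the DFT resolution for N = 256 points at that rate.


Step 1 — Nyquist sampling rate:
fs = 2 * fmax = 2 * 38295.0 = 76590.0 Hz

Step 2 — DFT bin spacing:
df = fs / N = 76590.0 / 256 = 299.1797 Hz

299.1797 Hz


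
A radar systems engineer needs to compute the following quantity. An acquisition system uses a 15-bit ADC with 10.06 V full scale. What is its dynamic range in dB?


Dynamic range from full-scale to LSB:
V_min = V_max / 2^bits = 10.06 / 2^15
DR = 20 * log10(V_max / V_min)
   = 20 * log10(2^15)
   = 20 * 15 * log10(2)
   = 90.31 dB

90.31 dB


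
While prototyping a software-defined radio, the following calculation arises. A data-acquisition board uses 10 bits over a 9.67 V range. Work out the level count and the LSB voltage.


Step 1 — number of quantization levels:
L = 2^N = 2^10 = 1024

Step 2 — LSB step size:
delta = Vfs / L
      = 9.67 / 1024
      = 0.00944336 V

Levels = 1024; step size = 0.00944336 V


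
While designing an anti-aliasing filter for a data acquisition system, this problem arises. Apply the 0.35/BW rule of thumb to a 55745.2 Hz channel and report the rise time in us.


Rise time from bandwidth relationship:
tr = 0.35 / BW
   = 0.35 / 55745.2
   = 6.278567482e-06 s
   = 6.2786 us

6.2786 us


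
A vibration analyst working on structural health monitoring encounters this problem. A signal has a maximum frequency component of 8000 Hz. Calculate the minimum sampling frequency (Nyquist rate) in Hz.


The Nyquist rate is twice the maximum frequency component.
fs_min = 2 * fmax
      = 2 * 8000
      = 16000 Hz

16000


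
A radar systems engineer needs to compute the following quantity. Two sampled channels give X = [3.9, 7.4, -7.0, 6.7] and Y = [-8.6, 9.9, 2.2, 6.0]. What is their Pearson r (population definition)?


Pearson correlation coefficient (population):
r = cov(X,Y) / (std(X) * std(Y))
Mean X = 2.75, Mean Y = 2.375
Cov(X,Y) = 9.59875
Std(X) = 5.77949, Std(Y) = 6.896512
r = 0.2408

0.2408


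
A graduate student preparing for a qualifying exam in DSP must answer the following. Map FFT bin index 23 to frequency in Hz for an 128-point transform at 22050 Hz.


Frequency of DFT bin k:
f_k = k * fs / N
    = 23 * 22050 / 128
    = 507150 / 128
    = 3962.109 Hz

3962.109 Hz


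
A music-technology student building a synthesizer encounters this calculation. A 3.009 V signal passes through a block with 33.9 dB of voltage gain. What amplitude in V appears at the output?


Output voltage from dB gain:
V_out = V_in * 10^(gain_dB / 20)
      = 3.009 * 10^(33.9 / 20)
      = 3.009 * 49.545019
      = 149.081 V

149.081 V


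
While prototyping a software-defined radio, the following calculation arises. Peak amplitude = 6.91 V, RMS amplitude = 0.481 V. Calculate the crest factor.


Crest factor is the ratio of peak to RMS:
CF = V_peak / V_rms
   = 6.91 / 0.481
   = 14.3659

14.3659


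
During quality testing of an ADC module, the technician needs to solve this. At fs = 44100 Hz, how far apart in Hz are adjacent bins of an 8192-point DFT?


DFT frequency resolution:
df = fs / N
   = 44100 / 8192
   = 5.3833 Hz

5.3833 Hz


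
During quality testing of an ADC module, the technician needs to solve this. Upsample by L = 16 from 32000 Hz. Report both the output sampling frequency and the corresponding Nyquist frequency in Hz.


Step 1 — output sample rate after interpolation by L:
fs_out = L * fs_in = 16 * 32000 = 512000 Hz

Step 2 — Nyquist frequency of the output stream:
f_Nyq = fs_out / 2 = 512000 / 2 = 256000.0 Hz

fs_out = 512000 Hz; f_Nyquist = 256000.0 Hz


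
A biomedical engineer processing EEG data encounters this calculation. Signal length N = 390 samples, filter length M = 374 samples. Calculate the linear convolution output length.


Linear convolution output length:
L = N + M - 1
  = 390 + 374 - 1
  = 763 samples

763


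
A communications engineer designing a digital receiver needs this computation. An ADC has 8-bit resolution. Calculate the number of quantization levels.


Number of quantization levels = 2^N
= 2^8
= 256

256


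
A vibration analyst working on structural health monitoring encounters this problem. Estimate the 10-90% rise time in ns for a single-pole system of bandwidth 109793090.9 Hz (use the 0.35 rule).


Rise time from bandwidth relationship:
tr = 0.35 / BW
   = 0.35 / 109793090.9
   = 3.187814435e-09 s
   = 3.1878 ns

3.1878 ns


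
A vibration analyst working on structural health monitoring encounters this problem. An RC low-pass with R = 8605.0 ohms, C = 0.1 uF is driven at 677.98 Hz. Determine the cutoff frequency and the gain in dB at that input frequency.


Step 1 — cutoff frequency:
fc = 1 / (2*pi*R*C)
C = 0.1 uF = 1e-07 F
fc = 1 / (2*pi*8605.0*1e-07)
   = 184.956 Hz

Step 2 — magnitude at f = 677.98 Hz:
|H(f)| = 1 / sqrt(1 + (f/fc)^2)
f/fc = 677.98 / 184.956 = 3.665629
|H| = 1 / sqrt(1 + 13.436836) = 0.2631867
|H|_dB = 20*log10(0.2631867) = -11.59 dB

fc = 184.956 Hz; |H(677.98 Hz)| = -11.59 dB
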